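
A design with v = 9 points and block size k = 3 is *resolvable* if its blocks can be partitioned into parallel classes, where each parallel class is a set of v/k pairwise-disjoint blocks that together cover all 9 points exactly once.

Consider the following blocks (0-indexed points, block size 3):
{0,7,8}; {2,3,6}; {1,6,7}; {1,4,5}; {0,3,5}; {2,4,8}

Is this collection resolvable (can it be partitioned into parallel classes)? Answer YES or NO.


v = 9, block size k = 3, number of blocks = 6.
For resolvability, blocks must partition into parallel classes of size v/k = 3.
Total blocks must therefore be a multiple of 3: 6 = 3·2 + 0 ⇒ divisible ✓.
Greedy packing gives 2 candidate class(es). Each should be a full parallel class (size 3, covers all 9 points).
  Class 1 (3 blocks): {0,7,8}; {2,3,6}; {1,4,5}. Points covered: [0, 1, 2, 3, 4, 5, 6, 7, 8].
  Class 2 (3 blocks): {1,6,7}; {0,3,5}; {2,4,8}. Points covered: [0, 1, 2, 3, 4, 5, 6, 7, 8].
All classes full (size 3)? YES. All classes cover every point? YES.
Resolvable? YES.

YES


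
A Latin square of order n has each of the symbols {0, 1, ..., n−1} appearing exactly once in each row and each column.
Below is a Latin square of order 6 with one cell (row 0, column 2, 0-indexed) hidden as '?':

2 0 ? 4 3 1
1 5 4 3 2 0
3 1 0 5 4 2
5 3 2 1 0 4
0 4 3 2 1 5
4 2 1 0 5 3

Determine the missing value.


Row 0 contains symbols [0, 1, 2, 3, 4] — missing [5].
Column 2 contains symbols [0, 1, 2, 3, 4] — missing [5].
The missing symbol must appear in both missing sets; intersection = [5].
Therefore the hidden value is 5.

Missing value = 5.


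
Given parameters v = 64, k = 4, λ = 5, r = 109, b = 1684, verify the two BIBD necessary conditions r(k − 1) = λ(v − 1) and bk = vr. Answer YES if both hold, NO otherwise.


Condition (i): r(k − 1) = 109·3 = 327; λ(v − 1) = 5·63 = 315. Match? NO.
Condition (ii): bk = 1684·4 = 6736; vr = 64·109 = 6976. Match? NO.
Both conditions hold? NO.

NO


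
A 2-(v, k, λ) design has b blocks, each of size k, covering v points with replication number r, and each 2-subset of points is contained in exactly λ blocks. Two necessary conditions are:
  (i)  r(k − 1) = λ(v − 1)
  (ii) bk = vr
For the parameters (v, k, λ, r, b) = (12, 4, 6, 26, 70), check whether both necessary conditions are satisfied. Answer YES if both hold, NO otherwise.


Condition (i): r(k − 1) = 26·3 = 78; λ(v − 1) = 6·11 = 66. Match? NO.
Condition (ii): bk = 70·4 = 280; vr = 12·26 = 312. Match? NO.
Both conditions hold? NO.

NO


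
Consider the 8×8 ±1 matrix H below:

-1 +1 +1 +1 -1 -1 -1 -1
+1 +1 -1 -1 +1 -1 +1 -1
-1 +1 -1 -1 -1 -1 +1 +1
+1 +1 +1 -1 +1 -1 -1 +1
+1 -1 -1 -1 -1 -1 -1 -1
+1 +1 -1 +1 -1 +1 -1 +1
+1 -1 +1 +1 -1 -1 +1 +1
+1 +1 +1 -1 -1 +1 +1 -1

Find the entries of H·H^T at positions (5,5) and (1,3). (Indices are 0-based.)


Row 1 of H: [1, 1, -1, -1, 1, -1, 1, -1].
Row 3 of H: [1, 1, 1, -1, 1, -1, -1, 1].
Row 5 of H: [1, 1, -1, 1, -1, 1, -1, 1].
(H·H^T)[5][5] = Σ_j H[5][j]·H[5][j] = (1)² + (1)² + (-1)² + (1)² + (-1)² + (1)² + (-1)² + (1)² = 1 + 1 + 1 + 1 + 1 + 1 + 1 + 1 = 8.
(H·H^T)[1][3] = Σ_j H[1][j]·H[3][j] = (1)·(1) + (1)·(1) + (-1)·(1) + (-1)·(-1) + (1)·(1) + (-1)·(-1) + (1)·(-1) + (-1)·(1) = 1 + 1 + -1 + 1 + 1 + 1 + -1 + -1 = 2.
Rows 1 and 3 are not orthogonal (dot product = 2 ≠ 0), so H is not a Hadamard matrix.

(5,5) entry = 8; (1,3) entry = 2.


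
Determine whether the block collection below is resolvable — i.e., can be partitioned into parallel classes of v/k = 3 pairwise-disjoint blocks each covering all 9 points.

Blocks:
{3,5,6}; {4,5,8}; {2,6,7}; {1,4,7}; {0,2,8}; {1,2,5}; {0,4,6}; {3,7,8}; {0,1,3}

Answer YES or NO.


v = 9, block size k = 3, number of blocks = 9.
For resolvability, blocks must partition into parallel classes of size v/k = 3.
Total blocks must therefore be a multiple of 3: 9 = 3·3 + 0 ⇒ divisible ✓.
Greedy packing gives 3 candidate class(es). Each should be a full parallel class (size 3, covers all 9 points).
  Class 1 (3 blocks): {3,5,6}; {1,4,7}; {0,2,8}. Points covered: [0, 1, 2, 3, 4, 5, 6, 7, 8].
  Class 2 (3 blocks): {4,5,8}; {2,6,7}; {0,1,3}. Points covered: [0, 1, 2, 3, 4, 5, 6, 7, 8].
  Class 3 (3 blocks): {1,2,5}; {0,4,6}; {3,7,8}. Points covered: [0, 1, 2, 3, 4, 5, 6, 7, 8].
All classes full (size 3)? YES. All classes cover every point? YES.
Resolvable? YES.

YES


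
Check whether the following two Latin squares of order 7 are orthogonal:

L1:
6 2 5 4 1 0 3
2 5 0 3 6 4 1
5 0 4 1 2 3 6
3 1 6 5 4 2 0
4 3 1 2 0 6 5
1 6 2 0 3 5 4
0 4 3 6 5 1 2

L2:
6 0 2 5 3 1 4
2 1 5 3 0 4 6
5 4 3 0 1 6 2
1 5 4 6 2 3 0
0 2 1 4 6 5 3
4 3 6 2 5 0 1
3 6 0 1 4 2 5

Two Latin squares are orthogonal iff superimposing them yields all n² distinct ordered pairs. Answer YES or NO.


Form the n² = 49 superimposed pairs (L1[i][j], L2[i][j]), row by row (rows and columns indexed from 0):
row 0: (6,6) (2,0) (5,2) (4,5) (1,3) (0,1) (3,4)
row 1: (2,2) (5,1) (0,5) (3,3) (6,0) (4,4) (1,6)
row 2: (5,5) (0,4) (4,3) (1,0) (2,1) (3,6) (6,2)
row 3: (3,1) (1,5) (6,4) (5,6) (4,2) (2,3) (0,0)
row 4: (4,0) (3,2) (1,1) (2,4) (0,6) (6,5) (5,3)
row 5: (1,4) (6,3) (2,6) (0,2) (3,5) (5,0) (4,1)
row 6: (0,3) (4,6) (3,0) (6,1) (5,4) (1,2) (2,5)
Orthogonality requires all 49 pairs distinct.
Check by first coordinate: for each symbol s of L1, list the L2 entries in the n cells where L1 = s; they must all differ.
  L1 = 0: L2 entries (in reading order) 1, 5, 4, 0, 6, 2, 3 — all 7 distinct ✓
  L1 = 1: L2 entries (in reading order) 3, 6, 0, 5, 1, 4, 2 — all 7 distinct ✓
  L1 = 2: L2 entries (in reading order) 0, 2, 1, 3, 4, 6, 5 — all 7 distinct ✓
  L1 = 3: L2 entries (in reading order) 4, 3, 6, 1, 2, 5, 0 — all 7 distinct ✓
  L1 = 4: L2 entries (in reading order) 5, 4, 3, 2, 0, 1, 6 — all 7 distinct ✓
  L1 = 5: L2 entries (in reading order) 2, 1, 5, 6, 3, 0, 4 — all 7 distinct ✓
  L1 = 6: L2 entries (in reading order) 6, 0, 2, 4, 5, 3, 1 — all 7 distinct ✓
Every symbol of L1 meets every symbol of L2 exactly once, so all 49 pairs are distinct (49 of 49).
Conclusion: YES.

YES


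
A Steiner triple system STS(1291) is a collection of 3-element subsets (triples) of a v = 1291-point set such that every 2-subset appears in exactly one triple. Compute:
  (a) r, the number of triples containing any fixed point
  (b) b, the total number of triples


An STS(v) is a 2-(v, 3, 1) BIBD: block size k = 3, λ = 1.
Replication: r(k − 1) = λ(v − 1) ⇒ r·2 = 1291 − 1 = 1290 ⇒ r = 645.
Block count: bk = vr ⇒ b·3 = 1291·645 = 832695 ⇒ b = 277565.

r = 645, b = 277565.


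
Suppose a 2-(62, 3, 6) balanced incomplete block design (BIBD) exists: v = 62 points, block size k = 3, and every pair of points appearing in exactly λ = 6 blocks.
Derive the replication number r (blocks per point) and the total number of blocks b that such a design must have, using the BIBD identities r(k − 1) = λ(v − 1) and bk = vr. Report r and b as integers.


Any 2-(v, k, λ) BIBD satisfies two necessary conditions:
  (i)  Each point sits in r blocks, and counting incidences through any fixed point gives r(k − 1) = λ(v − 1), so r = λ(v − 1)/(k − 1).
  (ii) Total incidences bk = vr, so b = vr/k.
Step 1: r = λ(v − 1)/(k − 1) = 6·(62 − 1)/(3 − 1) = 6·61/2 = 366/2 = 183.
Step 2: b = vr/k = 62·183/3 = 11346/3 = 3782.
Check integrality: r = 183 ∈ Z ✓, b = 3782 ∈ Z ✓.
(These identities are necessary conditions: they determine r and b for any design with these parameters, but do not by themselves prove that one exists.)

r = 183, b = 3782.


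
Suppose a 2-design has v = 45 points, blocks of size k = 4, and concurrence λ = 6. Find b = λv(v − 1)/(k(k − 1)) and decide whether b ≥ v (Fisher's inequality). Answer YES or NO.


r = λ(v − 1)/(k − 1) = 6·44/3 = 88.
b = vr/k = 45·88/4 = 990.
Fisher's inequality: b ≥ v ⇔ 990 ≥ 45? YES.

YES


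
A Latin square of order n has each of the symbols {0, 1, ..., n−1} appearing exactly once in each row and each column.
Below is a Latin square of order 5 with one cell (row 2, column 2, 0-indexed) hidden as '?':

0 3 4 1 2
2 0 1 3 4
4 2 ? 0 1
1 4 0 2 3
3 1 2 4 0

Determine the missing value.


Row 2 contains symbols [0, 1, 2, 4] — missing [3].
Column 2 contains symbols [0, 1, 2, 4] — missing [3].
The missing symbol must appear in both missing sets; intersection = [3].
Therefore the hidden value is 3.

Missing value = 3.


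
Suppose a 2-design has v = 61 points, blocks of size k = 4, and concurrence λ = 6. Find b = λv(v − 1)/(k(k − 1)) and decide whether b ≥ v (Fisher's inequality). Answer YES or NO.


b = λv(v − 1)/(k(k − 1)) = 6·61·60/(4·3) = 21960/12 = 1830.
Compare with v = 61: b ≥ v, so Fisher's inequality holds.

YES


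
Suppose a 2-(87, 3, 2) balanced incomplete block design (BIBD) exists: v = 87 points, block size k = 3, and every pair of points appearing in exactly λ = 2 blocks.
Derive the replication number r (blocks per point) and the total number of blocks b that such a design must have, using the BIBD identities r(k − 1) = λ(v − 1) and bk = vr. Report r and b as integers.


Any 2-(v, k, λ) BIBD satisfies two necessary conditions:
  (i)  Each point sits in r blocks, and counting incidences through any fixed point gives r(k − 1) = λ(v − 1), so r = λ(v − 1)/(k − 1).
  (ii) Total incidences bk = vr, so b = vr/k.
Step 1: r = λ(v − 1)/(k − 1) = 2·(87 − 1)/(3 − 1) = 2·86/2 = 172/2 = 86.
Step 2: b = vr/k = 87·86/3 = 7482/3 = 2494.
Check integrality: r = 86 ∈ Z ✓, b = 2494 ∈ Z ✓.
(These identities are necessary conditions: they determine r and b for any design with these parameters, but do not by themselves prove that one exists.)

r = 86, b = 2494.


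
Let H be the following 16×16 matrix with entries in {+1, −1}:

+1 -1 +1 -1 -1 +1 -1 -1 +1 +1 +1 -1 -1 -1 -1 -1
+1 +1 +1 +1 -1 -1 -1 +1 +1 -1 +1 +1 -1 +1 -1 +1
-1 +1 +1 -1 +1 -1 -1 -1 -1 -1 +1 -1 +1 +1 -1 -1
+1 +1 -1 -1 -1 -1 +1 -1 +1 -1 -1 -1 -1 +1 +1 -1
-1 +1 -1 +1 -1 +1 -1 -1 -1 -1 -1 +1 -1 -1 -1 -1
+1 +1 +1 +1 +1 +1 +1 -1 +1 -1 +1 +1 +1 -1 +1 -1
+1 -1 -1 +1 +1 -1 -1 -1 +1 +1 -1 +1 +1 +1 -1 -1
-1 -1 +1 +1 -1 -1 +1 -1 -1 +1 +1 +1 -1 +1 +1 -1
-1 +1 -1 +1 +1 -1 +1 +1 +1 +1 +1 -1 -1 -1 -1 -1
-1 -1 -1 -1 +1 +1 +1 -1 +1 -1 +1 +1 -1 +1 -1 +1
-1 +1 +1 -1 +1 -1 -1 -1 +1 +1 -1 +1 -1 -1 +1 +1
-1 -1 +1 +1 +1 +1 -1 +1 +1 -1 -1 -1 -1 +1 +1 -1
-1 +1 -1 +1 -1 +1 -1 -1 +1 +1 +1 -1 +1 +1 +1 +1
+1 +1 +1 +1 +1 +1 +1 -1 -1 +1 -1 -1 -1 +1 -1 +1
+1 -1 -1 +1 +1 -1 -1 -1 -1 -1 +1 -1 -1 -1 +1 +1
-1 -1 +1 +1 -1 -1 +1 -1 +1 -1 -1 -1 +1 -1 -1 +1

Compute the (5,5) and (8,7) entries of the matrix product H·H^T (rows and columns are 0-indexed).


Row 5 of H: [1, 1, 1, 1, 1, 1, 1, -1, 1, -1, 1, 1, 1, -1, 1, -1].
Row 7 of H: [-1, -1, 1, 1, -1, -1, 1, -1, -1, 1, 1, 1, -1, 1, 1, -1].
Row 8 of H: [-1, 1, -1, 1, 1, -1, 1, 1, 1, 1, 1, -1, -1, -1, -1, -1].
(H·H^T)[5][5] = Σ_j H[5][j]·H[5][j] = (1)² + (1)² + (1)² + (1)² + (1)² + (1)² + (1)² + (-1)² + (1)² + (-1)² + (1)² + (1)² + (1)² + (-1)² + (1)² + (-1)² = 1 + 1 + 1 + 1 + 1 + 1 + 1 + 1 + 1 + 1 + 1 + 1 + 1 + 1 + 1 + 1 = 16.
(H·H^T)[8][7] = Σ_j H[8][j]·H[7][j] = (-1)·(-1) + (1)·(-1) + (-1)·(1) + (1)·(1) + (1)·(-1) + (-1)·(-1) + (1)·(1) + (1)·(-1) + (1)·(-1) + (1)·(1) + (1)·(1) + (-1)·(1) + (-1)·(-1) + (-1)·(1) + (-1)·(1) + (-1)·(-1) = 1 + -1 + -1 + 1 + -1 + 1 + 1 + -1 + -1 + 1 + 1 + -1 + 1 + -1 + -1 + 1 = 0.
So rows 8 and 7 are orthogonal; the diagonal entry equals n = 16.

(5,5) entry = 16; (8,7) entry = 0.


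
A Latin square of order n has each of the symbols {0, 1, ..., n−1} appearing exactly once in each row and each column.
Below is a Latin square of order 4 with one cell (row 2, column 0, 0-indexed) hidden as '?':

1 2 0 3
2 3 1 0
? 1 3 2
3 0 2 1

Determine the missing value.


Row 2 contains symbols [1, 2, 3] — missing [0].
Column 0 contains symbols [1, 2, 3] — missing [0].
The missing symbol must appear in both missing sets; intersection = [0].
Therefore the hidden value is 0.

Missing value = 0.


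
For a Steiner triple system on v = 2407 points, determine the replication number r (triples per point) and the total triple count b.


An STS(v) is a 2-(v, 3, 1) BIBD: block size k = 3, λ = 1.
Replication: r(k − 1) = λ(v − 1) ⇒ r·2 = 2407 − 1 = 2406 ⇒ r = 1203.
Block count: bk = vr ⇒ b·3 = 2407·1203 = 2895621 ⇒ b = 965207.
(Check via b = v(v − 1)/6 = 2407·2406/6 = 5791242/6 = 965207.)

r = 1203, b = 965207.


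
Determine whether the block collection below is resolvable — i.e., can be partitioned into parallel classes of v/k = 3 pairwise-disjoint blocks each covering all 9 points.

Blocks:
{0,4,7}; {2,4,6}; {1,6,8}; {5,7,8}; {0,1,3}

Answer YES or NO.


v = 9, block size k = 3, number of blocks = 5.
For resolvability, blocks must partition into parallel classes of size v/k = 3.
Total blocks must therefore be a multiple of 3: 5 = 3·1 + 2 ⇒ not divisible ✗.
Resolvable? NO.

NO


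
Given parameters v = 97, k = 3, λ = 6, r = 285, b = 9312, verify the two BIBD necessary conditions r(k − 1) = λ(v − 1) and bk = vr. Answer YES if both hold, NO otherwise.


Condition (i): r(k − 1) = 285·2 = 570; λ(v − 1) = 6·96 = 576. Match? NO.
Condition (ii): bk = 9312·3 = 27936; vr = 97·285 = 27645. Match? NO.
Both conditions hold? NO.

NO


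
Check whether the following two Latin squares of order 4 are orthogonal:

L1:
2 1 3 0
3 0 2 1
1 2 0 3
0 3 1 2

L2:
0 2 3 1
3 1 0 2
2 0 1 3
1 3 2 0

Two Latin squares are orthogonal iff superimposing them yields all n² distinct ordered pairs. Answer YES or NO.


Form the n² = 16 superimposed pairs (L1[i][j], L2[i][j]), row by row (rows and columns indexed from 0):
row 0: (2,0) (1,2) (3,3) (0,1)
row 1: (3,3) (0,1) (2,0) (1,2)
row 2: (1,2) (2,0) (0,1) (3,3)
row 3: (0,1) (3,3) (1,2) (2,0)
Orthogonality requires all 16 pairs distinct.
But the pair (3,3) repeats: cell (0,2) has L1 = 3, L2 = 3, and cell (1,0) has L1 = 3, L2 = 3.
A repeated pair means some other pair never occurs (only 4 distinct pairs out of 16), so the squares are not orthogonal.
Conclusion: NO.

NO


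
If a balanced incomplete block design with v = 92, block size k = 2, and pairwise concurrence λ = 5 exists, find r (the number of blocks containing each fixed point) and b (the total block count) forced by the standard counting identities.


Any 2-(v, k, λ) BIBD satisfies two necessary conditions:
  (i)  Each point sits in r blocks, and counting incidences through any fixed point gives r(k − 1) = λ(v − 1), so r = λ(v − 1)/(k − 1).
  (ii) Total incidences bk = vr, so b = vr/k.
Step 1: r = λ(v − 1)/(k − 1) = 5·(92 − 1)/(2 − 1) = 5·91/1 = 455/1 = 455.
Step 2: b = vr/k = 92·455/2 = 41860/2 = 20930.
Check integrality: r = 455 ∈ Z ✓, b = 20930 ∈ Z ✓.
(These identities are necessary conditions: they determine r and b for any design with these parameters, but do not by themselves prove that one exists.)

r = 455, b = 20930.


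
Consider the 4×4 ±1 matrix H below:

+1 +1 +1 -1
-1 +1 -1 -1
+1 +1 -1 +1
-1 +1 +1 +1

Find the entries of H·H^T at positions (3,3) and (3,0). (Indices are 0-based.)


Row 0 of H: [1, 1, 1, -1].
Row 3 of H: [-1, 1, 1, 1].
(H·H^T)[3][3] = Σ_j H[3][j]·H[3][j] = (-1)² + (1)² + (1)² + (1)² = 1 + 1 + 1 + 1 = 4.
(H·H^T)[3][0] = Σ_j H[3][j]·H[0][j] = (-1)·(1) + (1)·(1) + (1)·(1) + (1)·(-1) = -1 + 1 + 1 + -1 = 0.
So rows 3 and 0 are orthogonal; the diagonal entry equals n = 4.

(3,3) entry = 4; (3,0) entry = 0.


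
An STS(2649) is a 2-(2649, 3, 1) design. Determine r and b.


An STS(v) is a 2-(v, 3, 1) BIBD: block size k = 3, λ = 1.
Replication: r(k − 1) = λ(v − 1) ⇒ r·2 = 2649 − 1 = 2648 ⇒ r = 1324.
Block count: bk = vr ⇒ b·3 = 2649·1324 = 3507276 ⇒ b = 1169092.
(Check via b = v(v − 1)/6 = 2649·2648/6 = 7014552/6 = 1169092.)

r = 1324, b = 1169092.


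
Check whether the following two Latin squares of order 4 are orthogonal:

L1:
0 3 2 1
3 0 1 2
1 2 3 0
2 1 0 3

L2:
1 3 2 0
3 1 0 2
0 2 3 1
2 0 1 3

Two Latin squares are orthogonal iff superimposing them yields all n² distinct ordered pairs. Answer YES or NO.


Form the n² = 16 superimposed pairs (L1[i][j], L2[i][j]), row by row (rows and columns indexed from 0):
row 0: (0,1) (3,3) (2,2) (1,0)
row 1: (3,3) (0,1) (1,0) (2,2)
row 2: (1,0) (2,2) (3,3) (0,1)
row 3: (2,2) (1,0) (0,1) (3,3)
Orthogonality requires all 16 pairs distinct.
But the pair (3,3) repeats: cell (0,1) has L1 = 3, L2 = 3, and cell (1,0) has L1 = 3, L2 = 3.
A repeated pair means some other pair never occurs (only 4 distinct pairs out of 16), so the squares are not orthogonal.
Conclusion: NO.

NO


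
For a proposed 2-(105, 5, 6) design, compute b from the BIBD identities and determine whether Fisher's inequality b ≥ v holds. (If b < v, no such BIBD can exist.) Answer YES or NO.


b = λv(v − 1)/(k(k − 1)) = 6·105·104/(5·4) = 65520/20 = 3276.
Compare with v = 105: b ≥ v, so Fisher's inequality holds.

YES


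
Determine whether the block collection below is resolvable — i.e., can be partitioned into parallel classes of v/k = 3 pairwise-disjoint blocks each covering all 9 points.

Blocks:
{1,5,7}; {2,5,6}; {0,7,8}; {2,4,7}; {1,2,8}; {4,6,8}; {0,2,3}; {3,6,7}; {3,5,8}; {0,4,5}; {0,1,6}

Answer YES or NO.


v = 9, block size k = 3, number of blocks = 11.
For resolvability, blocks must partition into parallel classes of size v/k = 3.
Total blocks must therefore be a multiple of 3: 11 = 3·3 + 2 ⇒ not divisible ✗.
Resolvable? NO.

NO


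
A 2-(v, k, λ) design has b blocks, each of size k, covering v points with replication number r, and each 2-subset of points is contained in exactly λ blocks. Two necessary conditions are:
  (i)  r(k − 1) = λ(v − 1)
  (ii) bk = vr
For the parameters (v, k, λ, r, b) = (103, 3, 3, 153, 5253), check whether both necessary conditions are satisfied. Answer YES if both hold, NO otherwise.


Condition (i): r(k − 1) = 153·2 = 306; λ(v − 1) = 3·102 = 306. Match? YES.
Condition (ii): bk = 5253·3 = 15759; vr = 103·153 = 15759. Match? YES.
Both conditions hold? YES.

YES


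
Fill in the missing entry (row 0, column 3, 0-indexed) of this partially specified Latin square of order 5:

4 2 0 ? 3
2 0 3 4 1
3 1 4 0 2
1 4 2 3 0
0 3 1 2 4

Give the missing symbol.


Row 0 contains symbols [0, 2, 3, 4] — missing [1].
Column 3 contains symbols [0, 2, 3, 4] — missing [1].
The missing symbol must appear in both missing sets; intersection = [1].
Therefore the hidden value is 1.

Missing value = 1.


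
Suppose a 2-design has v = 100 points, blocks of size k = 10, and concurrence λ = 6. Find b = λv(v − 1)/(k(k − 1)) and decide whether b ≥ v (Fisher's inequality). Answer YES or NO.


r = λ(v − 1)/(k − 1) = 6·99/9 = 66.
b = vr/k = 100·66/10 = 660.
Fisher's inequality: b ≥ v ⇔ 660 ≥ 100? YES.

YES


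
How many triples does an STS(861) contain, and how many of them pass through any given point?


An STS(v) is a 2-(v, 3, 1) BIBD: block size k = 3, λ = 1.
Replication: r(k − 1) = λ(v − 1) ⇒ r·2 = 861 − 1 = 860 ⇒ r = 430.
Block count: b = v(v − 1)/6 = 861·860/6 = 740460/6 = 123410.

r = 430, b = 123410.


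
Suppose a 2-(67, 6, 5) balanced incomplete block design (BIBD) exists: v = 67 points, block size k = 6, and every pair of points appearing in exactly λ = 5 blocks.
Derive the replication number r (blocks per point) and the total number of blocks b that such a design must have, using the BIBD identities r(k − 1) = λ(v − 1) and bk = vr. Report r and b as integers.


Any 2-(v, k, λ) BIBD satisfies two necessary conditions:
  (i)  Each point sits in r blocks, and counting incidences through any fixed point gives r(k − 1) = λ(v − 1), so r = λ(v − 1)/(k − 1).
  (ii) Total incidences bk = vr, so b = vr/k.
Step 1: r = λ(v − 1)/(k − 1) = 5·(67 − 1)/(6 − 1) = 5·66/5 = 330/5 = 66.
Step 2: b = vr/k = 67·66/6 = 4422/6 = 737.
Check integrality: r = 66 ∈ Z ✓, b = 737 ∈ Z ✓.
(These identities are necessary conditions: they determine r and b for any design with these parameters, but do not by themselves prove that one exists.)

r = 66, b = 737.


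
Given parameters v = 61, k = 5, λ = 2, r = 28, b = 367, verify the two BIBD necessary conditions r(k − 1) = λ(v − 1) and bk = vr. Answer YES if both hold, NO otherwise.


Condition (i): r(k − 1) = 28·4 = 112; λ(v − 1) = 2·60 = 120. Match? NO.
Condition (ii): bk = 367·5 = 1835; vr = 61·28 = 1708. Match? NO.
Both conditions hold? NO.

NO


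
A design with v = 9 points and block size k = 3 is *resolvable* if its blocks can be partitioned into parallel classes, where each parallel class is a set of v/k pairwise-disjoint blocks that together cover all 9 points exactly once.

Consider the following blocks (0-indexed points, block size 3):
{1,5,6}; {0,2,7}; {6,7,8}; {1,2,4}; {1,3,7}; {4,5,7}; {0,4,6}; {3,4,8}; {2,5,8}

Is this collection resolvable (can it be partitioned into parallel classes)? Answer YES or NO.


v = 9, block size k = 3, number of blocks = 9.
For resolvability, blocks must partition into parallel classes of size v/k = 3.
Total blocks must therefore be a multiple of 3: 9 = 3·3 + 0 ⇒ divisible ✓.
Consider block {6,7,8}. The only other block(s) in the collection disjoint from it are {1,2,4} — just 1 block(s). Any parallel class containing {6,7,8} would need 2 other blocks each disjoint from it, so no parallel class of size 3 can contain {6,7,8}.
Since every block must belong to some parallel class in a resolution, the collection cannot be partitioned into parallel classes.
Resolvable? NO.

NO


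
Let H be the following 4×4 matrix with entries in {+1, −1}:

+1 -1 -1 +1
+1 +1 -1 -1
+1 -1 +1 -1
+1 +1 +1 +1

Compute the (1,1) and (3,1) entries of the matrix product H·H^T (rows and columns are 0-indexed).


Row 1 of H: [1, 1, -1, -1].
Row 3 of H: [1, 1, 1, 1].
(H·H^T)[1][1] = Σ_j H[1][j]·H[1][j] = (1)² + (1)² + (-1)² + (-1)² = 1 + 1 + 1 + 1 = 4.
(H·H^T)[3][1] = Σ_j H[3][j]·H[1][j] = (1)·(1) + (1)·(1) + (1)·(-1) + (1)·(-1) = 1 + 1 + -1 + -1 = 0.
So rows 3 and 1 are orthogonal; the diagonal entry equals n = 4.

(1,1) entry = 4; (3,1) entry = 0.


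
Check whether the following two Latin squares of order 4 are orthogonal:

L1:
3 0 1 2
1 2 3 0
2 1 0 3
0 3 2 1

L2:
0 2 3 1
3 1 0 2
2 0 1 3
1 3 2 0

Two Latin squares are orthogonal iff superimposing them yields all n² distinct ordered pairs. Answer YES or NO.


Form the n² = 16 superimposed pairs (L1[i][j], L2[i][j]), row by row (rows and columns indexed from 0):
row 0: (3,0) (0,2) (1,3) (2,1)
row 1: (1,3) (2,1) (3,0) (0,2)
row 2: (2,2) (1,0) (0,1) (3,3)
row 3: (0,1) (3,3) (2,2) (1,0)
Orthogonality requires all 16 pairs distinct.
But the pair (1,3) repeats: cell (0,2) has L1 = 1, L2 = 3, and cell (1,0) has L1 = 1, L2 = 3.
A repeated pair means some other pair never occurs (only 8 distinct pairs out of 16), so the squares are not orthogonal.
Conclusion: NO.

NO


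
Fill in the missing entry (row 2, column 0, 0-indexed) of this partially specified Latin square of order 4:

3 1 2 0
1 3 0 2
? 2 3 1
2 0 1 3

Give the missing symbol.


Row 2 contains symbols [1, 2, 3] — missing [0].
Column 0 contains symbols [1, 2, 3] — missing [0].
The missing symbol must appear in both missing sets; intersection = [0].
Therefore the hidden value is 0.

Missing value = 0.


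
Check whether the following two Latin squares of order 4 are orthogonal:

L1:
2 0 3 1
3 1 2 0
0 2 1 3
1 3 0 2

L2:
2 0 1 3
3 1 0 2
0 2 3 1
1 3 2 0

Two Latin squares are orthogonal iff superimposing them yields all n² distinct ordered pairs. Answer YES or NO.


Form the n² = 16 superimposed pairs (L1[i][j], L2[i][j]), row by row (rows and columns indexed from 0):
row 0: (2,2) (0,0) (3,1) (1,3)
row 1: (3,3) (1,1) (2,0) (0,2)
row 2: (0,0) (2,2) (1,3) (3,1)
row 3: (1,1) (3,3) (0,2) (2,0)
Orthogonality requires all 16 pairs distinct.
But the pair (0,0) repeats: cell (0,1) has L1 = 0, L2 = 0, and cell (2,0) has L1 = 0, L2 = 0.
A repeated pair means some other pair never occurs (only 8 distinct pairs out of 16), so the squares are not orthogonal.
Conclusion: NO.

NO


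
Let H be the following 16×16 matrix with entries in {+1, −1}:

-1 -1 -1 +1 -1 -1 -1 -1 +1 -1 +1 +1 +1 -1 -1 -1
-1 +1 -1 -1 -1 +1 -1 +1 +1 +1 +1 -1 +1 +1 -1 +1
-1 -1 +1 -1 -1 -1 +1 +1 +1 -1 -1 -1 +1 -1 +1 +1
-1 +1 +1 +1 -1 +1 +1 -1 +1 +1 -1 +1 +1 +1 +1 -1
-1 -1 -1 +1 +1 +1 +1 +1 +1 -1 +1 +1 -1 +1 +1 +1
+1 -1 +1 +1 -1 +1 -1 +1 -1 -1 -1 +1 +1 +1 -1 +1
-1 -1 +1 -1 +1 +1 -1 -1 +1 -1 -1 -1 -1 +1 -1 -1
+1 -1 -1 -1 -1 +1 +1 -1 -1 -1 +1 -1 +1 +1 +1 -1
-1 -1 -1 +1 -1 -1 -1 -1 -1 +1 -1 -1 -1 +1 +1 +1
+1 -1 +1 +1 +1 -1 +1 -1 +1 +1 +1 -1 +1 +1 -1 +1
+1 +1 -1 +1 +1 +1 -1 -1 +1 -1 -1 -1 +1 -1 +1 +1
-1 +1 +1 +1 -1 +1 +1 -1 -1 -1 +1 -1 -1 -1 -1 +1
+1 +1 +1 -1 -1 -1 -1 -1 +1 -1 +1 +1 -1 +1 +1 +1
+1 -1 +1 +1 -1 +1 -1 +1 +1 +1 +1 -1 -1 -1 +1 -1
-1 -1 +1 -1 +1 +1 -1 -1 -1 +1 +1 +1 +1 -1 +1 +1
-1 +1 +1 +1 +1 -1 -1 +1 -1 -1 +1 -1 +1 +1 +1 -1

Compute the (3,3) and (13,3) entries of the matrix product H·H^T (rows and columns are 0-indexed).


Row 3 of H: [-1, 1, 1, 1, -1, 1, 1, -1, 1, 1, -1, 1, 1, 1, 1, -1].
Row 13 of H: [1, -1, 1, 1, -1, 1, -1, 1, 1, 1, 1, -1, -1, -1, 1, -1].
(H·H^T)[3][3] = Σ_j H[3][j]·H[3][j] = (-1)² + (1)² + (1)² + (1)² + (-1)² + (1)² + (1)² + (-1)² + (1)² + (1)² + (-1)² + (1)² + (1)² + (1)² + (1)² + (-1)² = 1 + 1 + 1 + 1 + 1 + 1 + 1 + 1 + 1 + 1 + 1 + 1 + 1 + 1 + 1 + 1 = 16.
(H·H^T)[13][3] = Σ_j H[13][j]·H[3][j] = (1)·(-1) + (-1)·(1) + (1)·(1) + (1)·(1) + (-1)·(-1) + (1)·(1) + (-1)·(1) + (1)·(-1) + (1)·(1) + (1)·(1) + (1)·(-1) + (-1)·(1) + (-1)·(1) + (-1)·(1) + (1)·(1) + (-1)·(-1) = -1 + -1 + 1 + 1 + 1 + 1 + -1 + -1 + 1 + 1 + -1 + -1 + -1 + -1 + 1 + 1 = 0.
So rows 13 and 3 are orthogonal; the diagonal entry equals n = 16.

(3,3) entry = 16; (13,3) entry = 0.


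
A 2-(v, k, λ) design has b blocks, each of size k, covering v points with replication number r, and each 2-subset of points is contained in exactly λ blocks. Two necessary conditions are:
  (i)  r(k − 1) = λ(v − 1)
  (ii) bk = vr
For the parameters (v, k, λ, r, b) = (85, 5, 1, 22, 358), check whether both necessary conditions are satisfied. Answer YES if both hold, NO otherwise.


Condition (i): r(k − 1) = 22·4 = 88; λ(v − 1) = 1·84 = 84. Match? NO.
Condition (ii): bk = 358·5 = 1790; vr = 85·22 = 1870. Match? NO.
Both conditions hold? NO.

NO


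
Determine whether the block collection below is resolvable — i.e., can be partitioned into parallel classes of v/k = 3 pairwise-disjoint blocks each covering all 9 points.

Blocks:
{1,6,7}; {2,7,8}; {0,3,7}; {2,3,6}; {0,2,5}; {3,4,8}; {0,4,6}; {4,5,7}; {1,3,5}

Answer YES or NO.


v = 9, block size k = 3, number of blocks = 9.
For resolvability, blocks must partition into parallel classes of size v/k = 3.
Total blocks must therefore be a multiple of 3: 9 = 3·3 + 0 ⇒ divisible ✓.
Consider block {0,3,7}. It intersects every other block in the collection, so no parallel class of size 3 can contain it.
Since every block must belong to some parallel class in a resolution, the collection cannot be partitioned into parallel classes.
Resolvable? NO.

NO


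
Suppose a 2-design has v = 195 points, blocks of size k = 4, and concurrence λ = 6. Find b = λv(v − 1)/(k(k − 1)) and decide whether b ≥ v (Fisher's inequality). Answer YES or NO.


r = λ(v − 1)/(k − 1) = 6·194/3 = 388.
b = vr/k = 195·388/4 = 18915.
Fisher's inequality: b ≥ v ⇔ 18915 ≥ 195? YES.

YES


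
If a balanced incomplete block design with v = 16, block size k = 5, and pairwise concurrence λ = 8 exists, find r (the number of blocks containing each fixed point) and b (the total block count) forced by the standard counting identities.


Any 2-(v, k, λ) BIBD satisfies two necessary conditions:
  (i)  Each point sits in r blocks, and counting incidences through any fixed point gives r(k − 1) = λ(v − 1), so r = λ(v − 1)/(k − 1).
  (ii) Total incidences bk = vr, so b = vr/k.
Step 1: r = λ(v − 1)/(k − 1) = 8·(16 − 1)/(5 − 1) = 8·15/4 = 120/4 = 30.
Step 2: b = vr/k = 16·30/5 = 480/5 = 96.
Check integrality: r = 30 ∈ Z ✓, b = 96 ∈ Z ✓.
(These identities are necessary conditions: they determine r and b for any design with these parameters, but do not by themselves prove that one exists.)

r = 30, b = 96.


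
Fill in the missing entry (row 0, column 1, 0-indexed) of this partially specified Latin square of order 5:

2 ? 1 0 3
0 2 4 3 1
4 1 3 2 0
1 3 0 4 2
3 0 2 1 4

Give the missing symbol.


Row 0 contains symbols [0, 1, 2, 3] — missing [4].
Column 1 contains symbols [0, 1, 2, 3] — missing [4].
The missing symbol must appear in both missing sets; intersection = [4].
Therefore the hidden value is 4.

Missing value = 4.


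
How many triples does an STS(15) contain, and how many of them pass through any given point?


An STS(v) is a 2-(v, 3, 1) BIBD: block size k = 3, λ = 1.
Replication: r(k − 1) = λ(v − 1) ⇒ r·2 = 15 − 1 = 14 ⇒ r = 7.
Block count: b = v(v − 1)/6 = 15·14/6 = 210/6 = 35.
(Check via bk = vr: 35·3 = 105 = 15·7 = 105 ✓.)

r = 7, b = 35.


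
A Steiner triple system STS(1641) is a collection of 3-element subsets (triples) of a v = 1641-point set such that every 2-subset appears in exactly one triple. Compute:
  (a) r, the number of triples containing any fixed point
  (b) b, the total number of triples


An STS(v) is a 2-(v, 3, 1) BIBD: block size k = 3, λ = 1.
Replication: r(k − 1) = λ(v − 1) ⇒ r·2 = 1641 − 1 = 1640 ⇒ r = 820.
Block count: b = v(v − 1)/6 = 1641·1640/6 = 2691240/6 = 448540.
(Check via bk = vr: 448540·3 = 1345620 = 1641·820 = 1345620 ✓.)

r = 820, b = 448540.


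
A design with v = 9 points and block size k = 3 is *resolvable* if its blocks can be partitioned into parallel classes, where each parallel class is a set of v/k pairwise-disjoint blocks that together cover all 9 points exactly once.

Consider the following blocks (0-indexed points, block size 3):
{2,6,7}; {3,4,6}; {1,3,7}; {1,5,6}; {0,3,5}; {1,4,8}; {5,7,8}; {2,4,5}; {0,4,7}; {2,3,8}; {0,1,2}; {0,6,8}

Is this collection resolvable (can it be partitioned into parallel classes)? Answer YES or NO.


v = 9, block size k = 3, number of blocks = 12.
For resolvability, blocks must partition into parallel classes of size v/k = 3.
Total blocks must therefore be a multiple of 3: 12 = 3·4 + 0 ⇒ divisible ✓.
Greedy packing gives 4 candidate class(es). Each should be a full parallel class (size 3, covers all 9 points).
  Class 1 (3 blocks): {2,6,7}; {0,3,5}; {1,4,8}. Points covered: [0, 1, 2, 3, 4, 5, 6, 7, 8].
  Class 2 (3 blocks): {3,4,6}; {5,7,8}; {0,1,2}. Points covered: [0, 1, 2, 3, 4, 5, 6, 7, 8].
  Class 3 (3 blocks): {1,3,7}; {2,4,5}; {0,6,8}. Points covered: [0, 1, 2, 3, 4, 5, 6, 7, 8].
  Class 4 (3 blocks): {1,5,6}; {0,4,7}; {2,3,8}. Points covered: [0, 1, 2, 3, 4, 5, 6, 7, 8].
All classes full (size 3)? YES. All classes cover every point? YES.
Resolvable? YES.

YES


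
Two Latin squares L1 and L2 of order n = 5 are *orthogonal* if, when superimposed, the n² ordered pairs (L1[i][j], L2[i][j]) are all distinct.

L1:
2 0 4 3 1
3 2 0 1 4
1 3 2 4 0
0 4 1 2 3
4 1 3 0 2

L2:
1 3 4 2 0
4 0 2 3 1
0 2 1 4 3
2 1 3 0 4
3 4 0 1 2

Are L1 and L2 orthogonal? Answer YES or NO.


Form the n² = 25 superimposed pairs (L1[i][j], L2[i][j]), row by row (rows and columns indexed from 0):
row 0: (2,1) (0,3) (4,4) (3,2) (1,0)
row 1: (3,4) (2,0) (0,2) (1,3) (4,1)
row 2: (1,0) (3,2) (2,1) (4,4) (0,3)
row 3: (0,2) (4,1) (1,3) (2,0) (3,4)
row 4: (4,3) (1,4) (3,0) (0,1) (2,2)
Orthogonality requires all 25 pairs distinct.
But the pair (1,0) repeats: cell (0,4) has L1 = 1, L2 = 0, and cell (2,0) has L1 = 1, L2 = 0.
A repeated pair means some other pair never occurs (only 15 distinct pairs out of 25), so the squares are not orthogonal.
Conclusion: NO.

NO


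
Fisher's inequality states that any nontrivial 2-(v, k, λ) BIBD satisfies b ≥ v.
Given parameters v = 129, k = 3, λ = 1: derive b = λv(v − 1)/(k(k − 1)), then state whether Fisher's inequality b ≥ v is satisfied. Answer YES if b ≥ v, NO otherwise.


b = λv(v − 1)/(k(k − 1)) = 1·129·128/(3·2) = 16512/6 = 2752.
Compare with v = 129: b ≥ v, so Fisher's inequality holds.

YES


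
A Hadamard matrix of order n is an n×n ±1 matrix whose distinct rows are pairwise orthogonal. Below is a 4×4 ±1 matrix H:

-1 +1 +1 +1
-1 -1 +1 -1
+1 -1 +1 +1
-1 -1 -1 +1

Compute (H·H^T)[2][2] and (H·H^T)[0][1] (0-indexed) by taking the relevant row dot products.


Row 0 of H: [-1, 1, 1, 1].
Row 1 of H: [-1, -1, 1, -1].
Row 2 of H: [1, -1, 1, 1].
(H·H^T)[2][2] = Σ_j H[2][j]·H[2][j] = (1)² + (-1)² + (1)² + (1)² = 1 + 1 + 1 + 1 = 4.
(H·H^T)[0][1] = Σ_j H[0][j]·H[1][j] = (-1)·(-1) + (1)·(-1) + (1)·(1) + (1)·(-1) = 1 + -1 + 1 + -1 = 0.
So rows 0 and 1 are orthogonal; the diagonal entry equals n = 4.

(2,2) entry = 4; (0,1) entry = 0.


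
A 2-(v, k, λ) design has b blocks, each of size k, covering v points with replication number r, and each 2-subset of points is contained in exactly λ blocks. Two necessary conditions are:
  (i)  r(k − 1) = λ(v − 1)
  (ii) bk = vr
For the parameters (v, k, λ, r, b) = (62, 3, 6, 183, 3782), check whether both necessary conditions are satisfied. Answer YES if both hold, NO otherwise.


Condition (i): r(k − 1) = 183·2 = 366; λ(v − 1) = 6·61 = 366. Match? YES.
Condition (ii): bk = 3782·3 = 11346; vr = 62·183 = 11346. Match? YES.
Both conditions hold? YES.

YES


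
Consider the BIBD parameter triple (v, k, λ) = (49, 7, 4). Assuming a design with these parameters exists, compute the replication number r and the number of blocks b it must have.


Any 2-(v, k, λ) BIBD satisfies two necessary conditions:
  (i)  Each point sits in r blocks, and counting incidences through any fixed point gives r(k − 1) = λ(v − 1), so r = λ(v − 1)/(k − 1).
  (ii) Total incidences bk = vr, so b = vr/k.
Step 1: r = λ(v − 1)/(k − 1) = 4·(49 − 1)/(7 − 1) = 4·48/6 = 192/6 = 32.
Step 2: b = vr/k = 49·32/7 = 1568/7 = 224.
Check integrality: r = 32 ∈ Z ✓, b = 224 ∈ Z ✓.
(These identities are necessary conditions: they determine r and b for any design with these parameters, but do not by themselves prove that one exists.)

r = 32, b = 224.


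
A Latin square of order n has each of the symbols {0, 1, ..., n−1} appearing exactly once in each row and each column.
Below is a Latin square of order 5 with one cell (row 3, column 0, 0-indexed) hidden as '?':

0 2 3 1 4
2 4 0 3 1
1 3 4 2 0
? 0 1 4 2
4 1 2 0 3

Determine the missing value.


Row 3 contains symbols [0, 1, 2, 4] — missing [3].
Column 0 contains symbols [0, 1, 2, 4] — missing [3].
The missing symbol must appear in both missing sets; intersection = [3].
Therefore the hidden value is 3.

Missing value = 3.


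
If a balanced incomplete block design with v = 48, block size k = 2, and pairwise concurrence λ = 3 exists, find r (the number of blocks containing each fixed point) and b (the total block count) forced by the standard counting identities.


Any 2-(v, k, λ) BIBD satisfies two necessary conditions:
  (i)  Each point sits in r blocks, and counting incidences through any fixed point gives r(k − 1) = λ(v − 1), so r = λ(v − 1)/(k − 1).
  (ii) Total incidences bk = vr, so b = vr/k.
Step 1: r = λ(v − 1)/(k − 1) = 3·(48 − 1)/(2 − 1) = 3·47/1 = 141/1 = 141.
Step 2: b = vr/k = 48·141/2 = 6768/2 = 3384.
Check integrality: r = 141 ∈ Z ✓, b = 3384 ∈ Z ✓.
(These identities are necessary conditions: they determine r and b for any design with these parameters, but do not by themselves prove that one exists.)

r = 141, b = 3384.


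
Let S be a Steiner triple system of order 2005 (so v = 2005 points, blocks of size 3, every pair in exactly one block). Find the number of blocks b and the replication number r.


An STS(v) is a 2-(v, 3, 1) BIBD: block size k = 3, λ = 1.
Replication: r(k − 1) = λ(v − 1) ⇒ r·2 = 2005 − 1 = 2004 ⇒ r = 1002.
Block count: b = v(v − 1)/6 = 2005·2004/6 = 4018020/6 = 669670.
(Check via bk = vr: 669670·3 = 2009010 = 2005·1002 = 2009010 ✓.)

r = 1002, b = 669670.


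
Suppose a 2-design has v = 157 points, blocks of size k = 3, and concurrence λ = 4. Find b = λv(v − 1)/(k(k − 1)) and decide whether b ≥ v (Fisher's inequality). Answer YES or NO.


r = λ(v − 1)/(k − 1) = 4·156/2 = 312.
b = vr/k = 157·312/3 = 16328.
Fisher's inequality: b ≥ v ⇔ 16328 ≥ 157? YES.

YES


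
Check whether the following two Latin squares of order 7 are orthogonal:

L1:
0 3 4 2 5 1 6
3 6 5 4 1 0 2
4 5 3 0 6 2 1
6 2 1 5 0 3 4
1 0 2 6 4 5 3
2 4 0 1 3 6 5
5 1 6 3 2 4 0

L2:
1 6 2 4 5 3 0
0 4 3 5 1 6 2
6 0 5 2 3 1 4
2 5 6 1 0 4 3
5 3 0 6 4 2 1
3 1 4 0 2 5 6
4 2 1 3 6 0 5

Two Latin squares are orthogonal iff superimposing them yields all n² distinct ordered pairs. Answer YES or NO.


Form the n² = 49 superimposed pairs (L1[i][j], L2[i][j]), row by row (rows and columns indexed from 0):
row 0: (0,1) (3,6) (4,2) (2,4) (5,5) (1,3) (6,0)
row 1: (3,0) (6,4) (5,3) (4,5) (1,1) (0,6) (2,2)
row 2: (4,6) (5,0) (3,5) (0,2) (6,3) (2,1) (1,4)
row 3: (6,2) (2,5) (1,6) (5,1) (0,0) (3,4) (4,3)
row 4: (1,5) (0,3) (2,0) (6,6) (4,4) (5,2) (3,1)
row 5: (2,3) (4,1) (0,4) (1,0) (3,2) (6,5) (5,6)
row 6: (5,4) (1,2) (6,1) (3,3) (2,6) (4,0) (0,5)
Orthogonality requires all 49 pairs distinct.
Check by first coordinate: for each symbol s of L1, list the L2 entries in the n cells where L1 = s; they must all differ.
  L1 = 0: L2 entries (in reading order) 1, 6, 2, 0, 3, 4, 5 — all 7 distinct ✓
  L1 = 1: L2 entries (in reading order) 3, 1, 4, 6, 5, 0, 2 — all 7 distinct ✓
  L1 = 2: L2 entries (in reading order) 4, 2, 1, 5, 0, 3, 6 — all 7 distinct ✓
  L1 = 3: L2 entries (in reading order) 6, 0, 5, 4, 1, 2, 3 — all 7 distinct ✓
  L1 = 4: L2 entries (in reading order) 2, 5, 6, 3, 4, 1, 0 — all 7 distinct ✓
  L1 = 5: L2 entries (in reading order) 5, 3, 0, 1, 2, 6, 4 — all 7 distinct ✓
  L1 = 6: L2 entries (in reading order) 0, 4, 3, 2, 6, 5, 1 — all 7 distinct ✓
Every symbol of L1 meets every symbol of L2 exactly once, so all 49 pairs are distinct (49 of 49).
Conclusion: YES.

YES


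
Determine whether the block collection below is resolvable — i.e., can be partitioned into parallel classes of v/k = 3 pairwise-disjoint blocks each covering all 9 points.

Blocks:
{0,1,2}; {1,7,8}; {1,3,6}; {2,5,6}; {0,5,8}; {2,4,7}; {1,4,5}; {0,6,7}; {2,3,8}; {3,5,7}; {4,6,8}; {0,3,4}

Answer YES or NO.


v = 9, block size k = 3, number of blocks = 12.
For resolvability, blocks must partition into parallel classes of size v/k = 3.
Total blocks must therefore be a multiple of 3: 12 = 3·4 + 0 ⇒ divisible ✓.
Greedy packing gives 4 candidate class(es). Each should be a full parallel class (size 3, covers all 9 points).
  Class 1 (3 blocks): {0,1,2}; {3,5,7}; {4,6,8}. Points covered: [0, 1, 2, 3, 4, 5, 6, 7, 8].
  Class 2 (3 blocks): {1,7,8}; {2,5,6}; {0,3,4}. Points covered: [0, 1, 2, 3, 4, 5, 6, 7, 8].
  Class 3 (3 blocks): {1,3,6}; {0,5,8}; {2,4,7}. Points covered: [0, 1, 2, 3, 4, 5, 6, 7, 8].
  Class 4 (3 blocks): {1,4,5}; {0,6,7}; {2,3,8}. Points covered: [0, 1, 2, 3, 4, 5, 6, 7, 8].
All classes full (size 3)? YES. All classes cover every point? YES.
Resolvable? YES.

YES


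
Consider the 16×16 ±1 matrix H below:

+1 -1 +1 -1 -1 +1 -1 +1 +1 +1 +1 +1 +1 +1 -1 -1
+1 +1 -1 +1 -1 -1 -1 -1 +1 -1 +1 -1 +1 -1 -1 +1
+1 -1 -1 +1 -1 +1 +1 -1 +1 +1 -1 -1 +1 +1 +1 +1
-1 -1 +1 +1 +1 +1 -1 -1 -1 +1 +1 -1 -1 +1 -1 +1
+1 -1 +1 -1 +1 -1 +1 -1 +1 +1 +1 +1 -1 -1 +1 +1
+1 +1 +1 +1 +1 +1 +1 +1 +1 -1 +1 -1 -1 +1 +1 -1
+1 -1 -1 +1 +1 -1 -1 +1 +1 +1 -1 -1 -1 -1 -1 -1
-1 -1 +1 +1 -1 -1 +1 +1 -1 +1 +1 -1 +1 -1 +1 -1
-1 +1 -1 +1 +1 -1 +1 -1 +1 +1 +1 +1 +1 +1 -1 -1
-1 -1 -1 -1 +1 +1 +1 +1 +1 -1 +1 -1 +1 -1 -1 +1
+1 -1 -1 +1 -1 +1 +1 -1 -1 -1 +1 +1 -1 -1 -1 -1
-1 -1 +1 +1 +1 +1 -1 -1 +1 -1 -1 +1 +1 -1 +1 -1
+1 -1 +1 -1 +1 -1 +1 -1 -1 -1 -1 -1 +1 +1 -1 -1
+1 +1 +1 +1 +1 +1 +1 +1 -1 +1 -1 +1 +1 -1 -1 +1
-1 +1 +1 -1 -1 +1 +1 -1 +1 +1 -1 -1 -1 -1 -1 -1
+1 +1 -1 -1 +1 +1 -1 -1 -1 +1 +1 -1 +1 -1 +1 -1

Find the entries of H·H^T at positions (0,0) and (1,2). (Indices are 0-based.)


Row 0 of H: [1, -1, 1, -1, -1, 1, -1, 1, 1, 1, 1, 1, 1, 1, -1, -1].
Row 1 of H: [1, 1, -1, 1, -1, -1, -1, -1, 1, -1, 1, -1, 1, -1, -1, 1].
Row 2 of H: [1, -1, -1, 1, -1, 1, 1, -1, 1, 1, -1, -1, 1, 1, 1, 1].
(H·H^T)[0][0] = Σ_j H[0][j]·H[0][j] = (1)² + (-1)² + (1)² + (-1)² + (-1)² + (1)² + (-1)² + (1)² + (1)² + (1)² + (1)² + (1)² + (1)² + (1)² + (-1)² + (-1)² = 1 + 1 + 1 + 1 + 1 + 1 + 1 + 1 + 1 + 1 + 1 + 1 + 1 + 1 + 1 + 1 = 16.
(H·H^T)[1][2] = Σ_j H[1][j]·H[2][j] = (1)·(1) + (1)·(-1) + (-1)·(-1) + (1)·(1) + (-1)·(-1) + (-1)·(1) + (-1)·(1) + (-1)·(-1) + (1)·(1) + (-1)·(1) + (1)·(-1) + (-1)·(-1) + (1)·(1) + (-1)·(1) + (-1)·(1) + (1)·(1) = 1 + -1 + 1 + 1 + 1 + -1 + -1 + 1 + 1 + -1 + -1 + 1 + 1 + -1 + -1 + 1 = 2.
Rows 1 and 2 are not orthogonal (dot product = 2 ≠ 0), so H is not a Hadamard matrix.

(0,0) entry = 16; (1,2) entry = 2.
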